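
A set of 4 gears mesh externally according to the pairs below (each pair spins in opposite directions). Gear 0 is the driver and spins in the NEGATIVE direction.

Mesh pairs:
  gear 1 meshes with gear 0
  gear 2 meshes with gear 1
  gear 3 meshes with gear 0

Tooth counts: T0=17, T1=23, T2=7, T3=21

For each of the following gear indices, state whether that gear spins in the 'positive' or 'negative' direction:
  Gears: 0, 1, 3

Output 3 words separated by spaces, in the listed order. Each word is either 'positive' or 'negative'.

Gear 0 (driver): negative (depth 0)
  gear 1: meshes with gear 0 -> depth 1 -> positive (opposite of gear 0)
  gear 2: meshes with gear 1 -> depth 2 -> negative (opposite of gear 1)
  gear 3: meshes with gear 0 -> depth 1 -> positive (opposite of gear 0)
Queried indices 0, 1, 3 -> negative, positive, positive

Answer: negative positive positive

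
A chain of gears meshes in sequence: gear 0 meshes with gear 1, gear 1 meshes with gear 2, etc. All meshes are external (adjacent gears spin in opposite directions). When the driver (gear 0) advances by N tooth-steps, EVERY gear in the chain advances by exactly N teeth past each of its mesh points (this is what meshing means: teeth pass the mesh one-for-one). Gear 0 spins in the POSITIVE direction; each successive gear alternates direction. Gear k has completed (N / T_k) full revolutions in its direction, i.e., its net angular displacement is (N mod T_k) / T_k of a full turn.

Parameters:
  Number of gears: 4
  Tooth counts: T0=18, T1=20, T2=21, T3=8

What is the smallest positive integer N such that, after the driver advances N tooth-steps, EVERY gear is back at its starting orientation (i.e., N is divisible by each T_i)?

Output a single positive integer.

Gear k returns to start when N is a multiple of T_k.
All gears at start simultaneously when N is a common multiple of [18, 20, 21, 8]; the smallest such N is lcm(18, 20, 21, 8).
Start: lcm = T0 = 18
Fold in T1=20: gcd(18, 20) = 2; lcm(18, 20) = 18 * 20 / 2 = 360 / 2 = 180
Fold in T2=21: gcd(180, 21) = 3; lcm(180, 21) = 180 * 21 / 3 = 3780 / 3 = 1260
Fold in T3=8: gcd(1260, 8) = 4; lcm(1260, 8) = 1260 * 8 / 4 = 10080 / 4 = 2520
Full cycle length = 2520

Answer: 2520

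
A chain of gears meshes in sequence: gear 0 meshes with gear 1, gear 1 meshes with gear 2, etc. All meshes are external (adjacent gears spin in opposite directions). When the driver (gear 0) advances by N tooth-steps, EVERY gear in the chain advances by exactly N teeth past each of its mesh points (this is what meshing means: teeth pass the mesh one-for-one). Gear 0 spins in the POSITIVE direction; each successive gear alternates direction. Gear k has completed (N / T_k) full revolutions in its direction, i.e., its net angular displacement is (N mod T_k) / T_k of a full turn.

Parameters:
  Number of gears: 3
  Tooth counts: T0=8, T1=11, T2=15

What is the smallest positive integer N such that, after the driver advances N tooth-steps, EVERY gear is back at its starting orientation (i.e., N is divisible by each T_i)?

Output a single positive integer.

Gear k returns to start when N is a multiple of T_k.
All gears at start simultaneously when N is a common multiple of [8, 11, 15]; the smallest such N is lcm(8, 11, 15).
Start: lcm = T0 = 8
Fold in T1=11: gcd(8, 11) = 1; lcm(8, 11) = 8 * 11 / 1 = 88 / 1 = 88
Fold in T2=15: gcd(88, 15) = 1; lcm(88, 15) = 88 * 15 / 1 = 1320 / 1 = 1320
Full cycle length = 1320

Answer: 1320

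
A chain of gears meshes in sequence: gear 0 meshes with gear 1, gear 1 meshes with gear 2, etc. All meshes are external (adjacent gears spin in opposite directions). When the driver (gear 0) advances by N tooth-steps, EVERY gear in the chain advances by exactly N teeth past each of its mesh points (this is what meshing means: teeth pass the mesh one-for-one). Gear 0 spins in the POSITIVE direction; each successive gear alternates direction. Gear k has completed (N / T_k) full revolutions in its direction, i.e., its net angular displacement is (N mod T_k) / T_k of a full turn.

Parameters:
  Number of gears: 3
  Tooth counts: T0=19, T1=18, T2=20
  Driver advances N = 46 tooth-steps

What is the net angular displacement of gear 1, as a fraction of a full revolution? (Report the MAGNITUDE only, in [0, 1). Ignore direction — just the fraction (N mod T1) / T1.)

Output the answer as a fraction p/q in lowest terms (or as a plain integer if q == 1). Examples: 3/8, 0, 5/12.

Answer: 5/9

Derivation:
Chain of 3 gears, tooth counts: [19, 18, 20]
  gear 0: T0=19, direction=positive, advance = 46 mod 19 = 8 teeth = 8/19 turn
  gear 1: T1=18, direction=negative, advance = 46 mod 18 = 10 teeth = 10/18 turn
  gear 2: T2=20, direction=positive, advance = 46 mod 20 = 6 teeth = 6/20 turn
Gear 1: 46 mod 18 = 10
Fraction = 10 / 18 = 5/9 (gcd(10,18)=2) = 5/9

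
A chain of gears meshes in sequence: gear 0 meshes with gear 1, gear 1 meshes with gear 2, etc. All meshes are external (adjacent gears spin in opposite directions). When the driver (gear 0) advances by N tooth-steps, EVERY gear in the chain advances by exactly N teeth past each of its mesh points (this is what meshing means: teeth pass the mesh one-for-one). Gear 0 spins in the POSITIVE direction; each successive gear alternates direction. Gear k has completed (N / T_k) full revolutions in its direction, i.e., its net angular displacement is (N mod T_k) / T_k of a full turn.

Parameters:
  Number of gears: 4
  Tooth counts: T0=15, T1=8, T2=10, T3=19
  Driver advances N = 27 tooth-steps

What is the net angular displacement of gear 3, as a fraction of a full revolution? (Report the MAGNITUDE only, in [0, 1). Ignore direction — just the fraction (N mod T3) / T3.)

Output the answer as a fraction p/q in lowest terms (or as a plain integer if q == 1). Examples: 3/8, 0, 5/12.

Answer: 8/19

Derivation:
Chain of 4 gears, tooth counts: [15, 8, 10, 19]
  gear 0: T0=15, direction=positive, advance = 27 mod 15 = 12 teeth = 12/15 turn
  gear 1: T1=8, direction=negative, advance = 27 mod 8 = 3 teeth = 3/8 turn
  gear 2: T2=10, direction=positive, advance = 27 mod 10 = 7 teeth = 7/10 turn
  gear 3: T3=19, direction=negative, advance = 27 mod 19 = 8 teeth = 8/19 turn
Gear 3: 27 mod 19 = 8
Fraction = 8 / 19 = 8/19 (gcd(8,19)=1) = 8/19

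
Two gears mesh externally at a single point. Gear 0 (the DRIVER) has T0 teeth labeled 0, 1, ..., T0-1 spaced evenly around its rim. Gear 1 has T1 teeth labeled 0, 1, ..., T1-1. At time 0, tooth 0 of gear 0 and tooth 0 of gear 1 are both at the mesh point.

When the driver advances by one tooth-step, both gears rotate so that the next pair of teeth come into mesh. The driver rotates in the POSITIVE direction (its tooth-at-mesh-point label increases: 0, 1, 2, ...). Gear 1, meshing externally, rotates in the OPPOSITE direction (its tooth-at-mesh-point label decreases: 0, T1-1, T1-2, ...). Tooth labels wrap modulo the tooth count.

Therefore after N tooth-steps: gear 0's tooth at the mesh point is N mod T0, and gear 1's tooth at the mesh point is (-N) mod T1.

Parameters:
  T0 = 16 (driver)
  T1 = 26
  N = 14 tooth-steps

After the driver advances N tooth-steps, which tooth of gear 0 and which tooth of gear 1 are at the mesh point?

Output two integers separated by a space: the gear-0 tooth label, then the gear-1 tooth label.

Gear 0 (driver, T0=16): tooth at mesh = N mod T0
  14 = 0 * 16 + 14, so 14 mod 16 = 14
  gear 0 tooth = 14
Gear 1 (driven, T1=26): tooth at mesh = (-N) mod T1
  14 = 0 * 26 + 14, so 14 mod 26 = 14
  (-14) mod 26 = (-14) mod 26 = 26 - 14 = 12
Mesh after 14 steps: gear-0 tooth 14 meets gear-1 tooth 12

Answer: 14 12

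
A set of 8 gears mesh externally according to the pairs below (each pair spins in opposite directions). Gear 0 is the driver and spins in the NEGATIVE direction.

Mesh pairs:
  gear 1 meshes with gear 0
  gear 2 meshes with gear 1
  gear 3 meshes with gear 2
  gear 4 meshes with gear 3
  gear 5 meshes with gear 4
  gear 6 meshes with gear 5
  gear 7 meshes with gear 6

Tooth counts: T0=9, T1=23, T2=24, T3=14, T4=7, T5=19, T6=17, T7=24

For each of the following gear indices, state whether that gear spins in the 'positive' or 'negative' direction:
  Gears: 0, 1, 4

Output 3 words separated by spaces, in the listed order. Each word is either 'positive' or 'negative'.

Answer: negative positive negative

Derivation:
Gear 0 (driver): negative (depth 0)
  gear 1: meshes with gear 0 -> depth 1 -> positive (opposite of gear 0)
  gear 2: meshes with gear 1 -> depth 2 -> negative (opposite of gear 1)
  gear 3: meshes with gear 2 -> depth 3 -> positive (opposite of gear 2)
  gear 4: meshes with gear 3 -> depth 4 -> negative (opposite of gear 3)
  gear 5: meshes with gear 4 -> depth 5 -> positive (opposite of gear 4)
  gear 6: meshes with gear 5 -> depth 6 -> negative (opposite of gear 5)
  gear 7: meshes with gear 6 -> depth 7 -> positive (opposite of gear 6)
Queried indices 0, 1, 4 -> negative, positive, negative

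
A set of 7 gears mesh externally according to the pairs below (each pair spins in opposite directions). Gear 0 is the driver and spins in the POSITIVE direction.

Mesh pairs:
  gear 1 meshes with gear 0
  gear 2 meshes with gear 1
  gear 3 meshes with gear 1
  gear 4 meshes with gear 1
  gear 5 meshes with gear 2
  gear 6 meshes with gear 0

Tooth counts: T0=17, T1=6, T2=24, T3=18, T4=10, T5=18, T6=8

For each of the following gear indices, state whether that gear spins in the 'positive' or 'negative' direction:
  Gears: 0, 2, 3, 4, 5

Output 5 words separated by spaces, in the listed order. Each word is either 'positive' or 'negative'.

Gear 0 (driver): positive (depth 0)
  gear 1: meshes with gear 0 -> depth 1 -> negative (opposite of gear 0)
  gear 2: meshes with gear 1 -> depth 2 -> positive (opposite of gear 1)
  gear 3: meshes with gear 1 -> depth 2 -> positive (opposite of gear 1)
  gear 4: meshes with gear 1 -> depth 2 -> positive (opposite of gear 1)
  gear 5: meshes with gear 2 -> depth 3 -> negative (opposite of gear 2)
  gear 6: meshes with gear 0 -> depth 1 -> negative (opposite of gear 0)
Queried indices 0, 2, 3, 4, 5 -> positive, positive, positive, positive, negative

Answer: positive positive positive positive negative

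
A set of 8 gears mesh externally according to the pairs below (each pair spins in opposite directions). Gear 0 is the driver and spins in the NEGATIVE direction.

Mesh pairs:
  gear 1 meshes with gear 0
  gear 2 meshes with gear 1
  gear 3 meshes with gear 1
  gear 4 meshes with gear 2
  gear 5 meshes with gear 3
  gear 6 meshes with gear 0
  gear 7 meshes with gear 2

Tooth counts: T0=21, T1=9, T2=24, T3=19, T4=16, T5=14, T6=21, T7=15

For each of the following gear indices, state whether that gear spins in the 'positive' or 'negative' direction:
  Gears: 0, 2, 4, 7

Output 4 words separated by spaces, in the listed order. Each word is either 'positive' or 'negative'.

Answer: negative negative positive positive

Derivation:
Gear 0 (driver): negative (depth 0)
  gear 1: meshes with gear 0 -> depth 1 -> positive (opposite of gear 0)
  gear 2: meshes with gear 1 -> depth 2 -> negative (opposite of gear 1)
  gear 3: meshes with gear 1 -> depth 2 -> negative (opposite of gear 1)
  gear 4: meshes with gear 2 -> depth 3 -> positive (opposite of gear 2)
  gear 5: meshes with gear 3 -> depth 3 -> positive (opposite of gear 3)
  gear 6: meshes with gear 0 -> depth 1 -> positive (opposite of gear 0)
  gear 7: meshes with gear 2 -> depth 3 -> positive (opposite of gear 2)
Queried indices 0, 2, 4, 7 -> negative, negative, positive, positive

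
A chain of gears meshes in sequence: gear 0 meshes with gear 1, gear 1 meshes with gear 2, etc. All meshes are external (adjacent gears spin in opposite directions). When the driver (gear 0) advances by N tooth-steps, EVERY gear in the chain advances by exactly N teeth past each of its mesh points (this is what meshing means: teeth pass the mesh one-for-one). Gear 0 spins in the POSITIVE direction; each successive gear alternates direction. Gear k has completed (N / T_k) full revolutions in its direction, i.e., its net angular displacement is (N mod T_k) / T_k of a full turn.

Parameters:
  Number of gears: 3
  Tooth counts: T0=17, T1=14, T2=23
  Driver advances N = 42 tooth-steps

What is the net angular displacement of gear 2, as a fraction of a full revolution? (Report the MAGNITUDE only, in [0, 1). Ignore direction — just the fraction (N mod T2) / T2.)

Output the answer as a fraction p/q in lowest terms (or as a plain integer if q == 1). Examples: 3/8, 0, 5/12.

Answer: 19/23

Derivation:
Chain of 3 gears, tooth counts: [17, 14, 23]
  gear 0: T0=17, direction=positive, advance = 42 mod 17 = 8 teeth = 8/17 turn
  gear 1: T1=14, direction=negative, advance = 42 mod 14 = 0 teeth = 0/14 turn
  gear 2: T2=23, direction=positive, advance = 42 mod 23 = 19 teeth = 19/23 turn
Gear 2: 42 mod 23 = 19
Fraction = 19 / 23 = 19/23 (gcd(19,23)=1) = 19/23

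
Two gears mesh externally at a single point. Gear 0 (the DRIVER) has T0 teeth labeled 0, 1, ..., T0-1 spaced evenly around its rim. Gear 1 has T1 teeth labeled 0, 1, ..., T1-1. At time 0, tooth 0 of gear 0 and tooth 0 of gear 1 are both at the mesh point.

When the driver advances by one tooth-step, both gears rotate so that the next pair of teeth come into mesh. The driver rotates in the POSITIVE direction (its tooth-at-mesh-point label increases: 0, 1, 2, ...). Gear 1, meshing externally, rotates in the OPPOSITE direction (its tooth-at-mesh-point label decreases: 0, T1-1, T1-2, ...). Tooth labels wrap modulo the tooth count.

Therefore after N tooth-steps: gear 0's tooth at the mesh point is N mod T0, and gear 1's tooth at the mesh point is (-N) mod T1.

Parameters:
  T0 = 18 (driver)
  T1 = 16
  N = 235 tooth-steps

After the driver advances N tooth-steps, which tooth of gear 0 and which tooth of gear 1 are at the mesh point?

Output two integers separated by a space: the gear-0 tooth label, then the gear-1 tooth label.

Gear 0 (driver, T0=18): tooth at mesh = N mod T0
  235 = 13 * 18 + 1, so 235 mod 18 = 1
  gear 0 tooth = 1
Gear 1 (driven, T1=16): tooth at mesh = (-N) mod T1
  235 = 14 * 16 + 11, so 235 mod 16 = 11
  (-235) mod 16 = (-11) mod 16 = 16 - 11 = 5
Mesh after 235 steps: gear-0 tooth 1 meets gear-1 tooth 5

Answer: 1 5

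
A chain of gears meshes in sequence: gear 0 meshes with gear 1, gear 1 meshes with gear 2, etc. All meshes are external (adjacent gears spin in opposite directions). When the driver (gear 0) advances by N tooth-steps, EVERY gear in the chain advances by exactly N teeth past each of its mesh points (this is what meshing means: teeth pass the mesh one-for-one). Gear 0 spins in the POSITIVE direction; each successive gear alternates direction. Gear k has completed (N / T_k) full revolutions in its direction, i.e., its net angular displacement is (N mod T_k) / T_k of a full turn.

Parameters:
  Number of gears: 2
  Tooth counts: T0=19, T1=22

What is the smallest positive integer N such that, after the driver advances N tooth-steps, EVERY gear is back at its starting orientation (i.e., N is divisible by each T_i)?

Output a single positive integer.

Answer: 418

Derivation:
Gear k returns to start when N is a multiple of T_k.
All gears at start simultaneously when N is a common multiple of [19, 22]; the smallest such N is lcm(19, 22).
Start: lcm = T0 = 19
Fold in T1=22: gcd(19, 22) = 1; lcm(19, 22) = 19 * 22 / 1 = 418 / 1 = 418
Full cycle length = 418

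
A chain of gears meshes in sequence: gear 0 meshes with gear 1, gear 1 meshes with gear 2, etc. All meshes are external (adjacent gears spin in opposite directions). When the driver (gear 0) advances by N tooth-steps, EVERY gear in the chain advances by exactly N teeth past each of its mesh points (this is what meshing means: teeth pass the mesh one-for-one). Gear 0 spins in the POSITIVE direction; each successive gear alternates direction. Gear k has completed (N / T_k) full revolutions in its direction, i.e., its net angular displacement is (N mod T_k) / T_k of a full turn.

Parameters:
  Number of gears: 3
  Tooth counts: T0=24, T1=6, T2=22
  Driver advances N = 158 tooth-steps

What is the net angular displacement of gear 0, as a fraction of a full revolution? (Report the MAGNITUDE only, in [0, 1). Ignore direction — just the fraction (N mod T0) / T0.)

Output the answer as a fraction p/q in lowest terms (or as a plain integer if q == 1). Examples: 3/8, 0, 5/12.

Chain of 3 gears, tooth counts: [24, 6, 22]
  gear 0: T0=24, direction=positive, advance = 158 mod 24 = 14 teeth = 14/24 turn
  gear 1: T1=6, direction=negative, advance = 158 mod 6 = 2 teeth = 2/6 turn
  gear 2: T2=22, direction=positive, advance = 158 mod 22 = 4 teeth = 4/22 turn
Gear 0: 158 mod 24 = 14
Fraction = 14 / 24 = 7/12 (gcd(14,24)=2) = 7/12

Answer: 7/12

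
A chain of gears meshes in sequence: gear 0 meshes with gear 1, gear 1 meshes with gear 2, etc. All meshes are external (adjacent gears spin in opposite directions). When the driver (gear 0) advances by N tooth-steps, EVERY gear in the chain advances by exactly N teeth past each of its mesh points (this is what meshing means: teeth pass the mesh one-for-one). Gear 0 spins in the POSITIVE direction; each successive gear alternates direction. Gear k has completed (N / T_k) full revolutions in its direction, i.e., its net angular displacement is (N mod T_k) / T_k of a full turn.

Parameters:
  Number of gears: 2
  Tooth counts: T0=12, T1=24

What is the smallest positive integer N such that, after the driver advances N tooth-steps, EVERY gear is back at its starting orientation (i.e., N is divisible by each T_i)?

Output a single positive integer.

Answer: 24

Derivation:
Gear k returns to start when N is a multiple of T_k.
All gears at start simultaneously when N is a common multiple of [12, 24]; the smallest such N is lcm(12, 24).
Start: lcm = T0 = 12
Fold in T1=24: gcd(12, 24) = 12; lcm(12, 24) = 12 * 24 / 12 = 288 / 12 = 24
Full cycle length = 24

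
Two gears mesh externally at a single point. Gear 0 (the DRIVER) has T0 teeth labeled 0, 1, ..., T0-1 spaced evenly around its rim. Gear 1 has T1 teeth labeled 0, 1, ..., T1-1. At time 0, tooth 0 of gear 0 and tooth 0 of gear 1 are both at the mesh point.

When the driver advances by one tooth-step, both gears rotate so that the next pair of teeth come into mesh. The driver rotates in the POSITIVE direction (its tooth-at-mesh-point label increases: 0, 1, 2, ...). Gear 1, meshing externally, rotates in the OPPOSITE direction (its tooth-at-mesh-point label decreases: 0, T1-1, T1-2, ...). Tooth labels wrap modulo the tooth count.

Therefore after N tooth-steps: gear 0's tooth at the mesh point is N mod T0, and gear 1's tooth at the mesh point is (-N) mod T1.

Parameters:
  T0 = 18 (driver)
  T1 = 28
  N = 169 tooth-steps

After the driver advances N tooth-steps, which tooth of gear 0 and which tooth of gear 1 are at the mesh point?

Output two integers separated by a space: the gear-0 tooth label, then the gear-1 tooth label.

Gear 0 (driver, T0=18): tooth at mesh = N mod T0
  169 = 9 * 18 + 7, so 169 mod 18 = 7
  gear 0 tooth = 7
Gear 1 (driven, T1=28): tooth at mesh = (-N) mod T1
  169 = 6 * 28 + 1, so 169 mod 28 = 1
  (-169) mod 28 = (-1) mod 28 = 28 - 1 = 27
Mesh after 169 steps: gear-0 tooth 7 meets gear-1 tooth 27

Answer: 7 27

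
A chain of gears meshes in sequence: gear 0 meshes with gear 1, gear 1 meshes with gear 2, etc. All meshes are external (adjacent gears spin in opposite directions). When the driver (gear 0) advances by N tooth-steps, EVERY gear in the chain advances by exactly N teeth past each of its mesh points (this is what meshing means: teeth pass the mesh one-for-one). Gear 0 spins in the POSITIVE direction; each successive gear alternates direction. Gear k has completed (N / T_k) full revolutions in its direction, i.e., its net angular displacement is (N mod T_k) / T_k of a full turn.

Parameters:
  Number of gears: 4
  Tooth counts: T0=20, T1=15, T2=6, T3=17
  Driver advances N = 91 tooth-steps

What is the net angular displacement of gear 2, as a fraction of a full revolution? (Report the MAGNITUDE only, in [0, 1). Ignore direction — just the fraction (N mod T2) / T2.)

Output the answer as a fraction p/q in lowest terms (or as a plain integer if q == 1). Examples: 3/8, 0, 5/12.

Chain of 4 gears, tooth counts: [20, 15, 6, 17]
  gear 0: T0=20, direction=positive, advance = 91 mod 20 = 11 teeth = 11/20 turn
  gear 1: T1=15, direction=negative, advance = 91 mod 15 = 1 teeth = 1/15 turn
  gear 2: T2=6, direction=positive, advance = 91 mod 6 = 1 teeth = 1/6 turn
  gear 3: T3=17, direction=negative, advance = 91 mod 17 = 6 teeth = 6/17 turn
Gear 2: 91 mod 6 = 1
Fraction = 1 / 6 = 1/6 (gcd(1,6)=1) = 1/6

Answer: 1/6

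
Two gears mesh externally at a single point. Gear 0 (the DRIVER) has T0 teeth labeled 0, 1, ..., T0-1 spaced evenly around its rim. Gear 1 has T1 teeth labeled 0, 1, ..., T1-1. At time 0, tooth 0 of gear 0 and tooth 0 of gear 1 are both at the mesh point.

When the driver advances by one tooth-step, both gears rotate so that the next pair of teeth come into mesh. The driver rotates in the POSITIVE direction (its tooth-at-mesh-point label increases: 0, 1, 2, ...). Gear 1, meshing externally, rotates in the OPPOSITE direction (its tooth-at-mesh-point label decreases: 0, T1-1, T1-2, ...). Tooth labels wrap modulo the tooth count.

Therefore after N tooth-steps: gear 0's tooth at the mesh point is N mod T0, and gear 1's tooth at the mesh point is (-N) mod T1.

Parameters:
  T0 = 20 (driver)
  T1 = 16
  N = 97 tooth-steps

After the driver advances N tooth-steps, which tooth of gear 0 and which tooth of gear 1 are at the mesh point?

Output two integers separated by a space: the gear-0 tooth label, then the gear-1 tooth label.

Answer: 17 15

Derivation:
Gear 0 (driver, T0=20): tooth at mesh = N mod T0
  97 = 4 * 20 + 17, so 97 mod 20 = 17
  gear 0 tooth = 17
Gear 1 (driven, T1=16): tooth at mesh = (-N) mod T1
  97 = 6 * 16 + 1, so 97 mod 16 = 1
  (-97) mod 16 = (-1) mod 16 = 16 - 1 = 15
Mesh after 97 steps: gear-0 tooth 17 meets gear-1 tooth 15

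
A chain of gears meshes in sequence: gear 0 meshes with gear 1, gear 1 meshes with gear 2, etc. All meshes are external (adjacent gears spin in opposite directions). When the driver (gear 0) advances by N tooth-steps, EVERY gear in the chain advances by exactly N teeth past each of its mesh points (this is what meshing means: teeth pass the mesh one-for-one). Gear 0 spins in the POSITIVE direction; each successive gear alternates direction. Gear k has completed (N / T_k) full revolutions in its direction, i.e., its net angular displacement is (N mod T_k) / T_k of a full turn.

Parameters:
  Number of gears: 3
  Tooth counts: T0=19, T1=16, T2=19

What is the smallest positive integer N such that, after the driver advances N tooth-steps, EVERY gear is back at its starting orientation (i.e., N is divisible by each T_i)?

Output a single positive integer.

Gear k returns to start when N is a multiple of T_k.
All gears at start simultaneously when N is a common multiple of [19, 16, 19]; the smallest such N is lcm(19, 16, 19).
Start: lcm = T0 = 19
Fold in T1=16: gcd(19, 16) = 1; lcm(19, 16) = 19 * 16 / 1 = 304 / 1 = 304
Fold in T2=19: gcd(304, 19) = 19; lcm(304, 19) = 304 * 19 / 19 = 5776 / 19 = 304
Full cycle length = 304

Answer: 304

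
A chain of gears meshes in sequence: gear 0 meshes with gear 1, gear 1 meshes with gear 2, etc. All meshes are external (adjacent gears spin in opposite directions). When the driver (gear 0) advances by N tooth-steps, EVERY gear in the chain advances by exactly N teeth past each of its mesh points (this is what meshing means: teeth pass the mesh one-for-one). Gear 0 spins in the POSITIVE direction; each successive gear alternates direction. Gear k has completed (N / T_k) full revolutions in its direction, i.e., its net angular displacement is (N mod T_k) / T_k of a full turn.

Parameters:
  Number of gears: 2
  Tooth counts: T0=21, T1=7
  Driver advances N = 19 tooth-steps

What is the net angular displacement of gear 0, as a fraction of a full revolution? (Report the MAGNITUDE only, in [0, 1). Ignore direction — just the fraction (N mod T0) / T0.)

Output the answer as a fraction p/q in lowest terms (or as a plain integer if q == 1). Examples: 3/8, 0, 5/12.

Chain of 2 gears, tooth counts: [21, 7]
  gear 0: T0=21, direction=positive, advance = 19 mod 21 = 19 teeth = 19/21 turn
  gear 1: T1=7, direction=negative, advance = 19 mod 7 = 5 teeth = 5/7 turn
Gear 0: 19 mod 21 = 19
Fraction = 19 / 21 = 19/21 (gcd(19,21)=1) = 19/21

Answer: 19/21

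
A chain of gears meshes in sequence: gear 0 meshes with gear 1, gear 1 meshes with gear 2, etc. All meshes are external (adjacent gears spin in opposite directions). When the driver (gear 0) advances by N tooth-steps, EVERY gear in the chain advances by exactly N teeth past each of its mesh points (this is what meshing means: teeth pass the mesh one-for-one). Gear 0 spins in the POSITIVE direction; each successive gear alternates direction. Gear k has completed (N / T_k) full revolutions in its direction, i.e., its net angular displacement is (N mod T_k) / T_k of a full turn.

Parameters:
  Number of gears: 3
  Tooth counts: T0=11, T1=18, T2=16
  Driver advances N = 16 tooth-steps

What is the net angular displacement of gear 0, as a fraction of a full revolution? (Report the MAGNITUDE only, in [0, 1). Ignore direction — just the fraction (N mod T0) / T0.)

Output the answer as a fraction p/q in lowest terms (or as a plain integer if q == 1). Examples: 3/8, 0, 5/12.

Answer: 5/11

Derivation:
Chain of 3 gears, tooth counts: [11, 18, 16]
  gear 0: T0=11, direction=positive, advance = 16 mod 11 = 5 teeth = 5/11 turn
  gear 1: T1=18, direction=negative, advance = 16 mod 18 = 16 teeth = 16/18 turn
  gear 2: T2=16, direction=positive, advance = 16 mod 16 = 0 teeth = 0/16 turn
Gear 0: 16 mod 11 = 5
Fraction = 5 / 11 = 5/11 (gcd(5,11)=1) = 5/11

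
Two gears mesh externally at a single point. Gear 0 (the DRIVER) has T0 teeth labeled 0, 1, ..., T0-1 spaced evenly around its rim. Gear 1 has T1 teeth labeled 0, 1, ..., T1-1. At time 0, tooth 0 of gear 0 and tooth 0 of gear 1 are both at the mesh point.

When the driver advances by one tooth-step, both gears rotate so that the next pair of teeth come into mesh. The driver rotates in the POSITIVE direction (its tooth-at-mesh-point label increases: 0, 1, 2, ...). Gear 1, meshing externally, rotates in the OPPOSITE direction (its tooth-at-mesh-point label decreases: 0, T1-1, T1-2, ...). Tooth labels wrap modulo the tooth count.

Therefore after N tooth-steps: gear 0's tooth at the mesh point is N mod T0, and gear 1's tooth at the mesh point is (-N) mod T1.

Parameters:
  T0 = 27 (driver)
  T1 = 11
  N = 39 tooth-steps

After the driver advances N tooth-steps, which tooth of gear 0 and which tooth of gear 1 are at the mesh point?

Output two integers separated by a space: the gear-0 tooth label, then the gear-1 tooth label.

Answer: 12 5

Derivation:
Gear 0 (driver, T0=27): tooth at mesh = N mod T0
  39 = 1 * 27 + 12, so 39 mod 27 = 12
  gear 0 tooth = 12
Gear 1 (driven, T1=11): tooth at mesh = (-N) mod T1
  39 = 3 * 11 + 6, so 39 mod 11 = 6
  (-39) mod 11 = (-6) mod 11 = 11 - 6 = 5
Mesh after 39 steps: gear-0 tooth 12 meets gear-1 tooth 5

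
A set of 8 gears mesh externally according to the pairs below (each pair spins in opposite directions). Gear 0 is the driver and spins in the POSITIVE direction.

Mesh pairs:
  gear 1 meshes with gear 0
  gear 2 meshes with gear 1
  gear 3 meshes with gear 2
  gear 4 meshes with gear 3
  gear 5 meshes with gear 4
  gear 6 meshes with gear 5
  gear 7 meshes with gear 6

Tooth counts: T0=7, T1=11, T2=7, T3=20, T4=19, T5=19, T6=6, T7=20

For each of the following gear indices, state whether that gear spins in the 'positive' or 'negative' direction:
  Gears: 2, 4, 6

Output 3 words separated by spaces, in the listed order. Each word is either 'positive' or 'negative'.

Answer: positive positive positive

Derivation:
Gear 0 (driver): positive (depth 0)
  gear 1: meshes with gear 0 -> depth 1 -> negative (opposite of gear 0)
  gear 2: meshes with gear 1 -> depth 2 -> positive (opposite of gear 1)
  gear 3: meshes with gear 2 -> depth 3 -> negative (opposite of gear 2)
  gear 4: meshes with gear 3 -> depth 4 -> positive (opposite of gear 3)
  gear 5: meshes with gear 4 -> depth 5 -> negative (opposite of gear 4)
  gear 6: meshes with gear 5 -> depth 6 -> positive (opposite of gear 5)
  gear 7: meshes with gear 6 -> depth 7 -> negative (opposite of gear 6)
Queried indices 2, 4, 6 -> positive, positive, positive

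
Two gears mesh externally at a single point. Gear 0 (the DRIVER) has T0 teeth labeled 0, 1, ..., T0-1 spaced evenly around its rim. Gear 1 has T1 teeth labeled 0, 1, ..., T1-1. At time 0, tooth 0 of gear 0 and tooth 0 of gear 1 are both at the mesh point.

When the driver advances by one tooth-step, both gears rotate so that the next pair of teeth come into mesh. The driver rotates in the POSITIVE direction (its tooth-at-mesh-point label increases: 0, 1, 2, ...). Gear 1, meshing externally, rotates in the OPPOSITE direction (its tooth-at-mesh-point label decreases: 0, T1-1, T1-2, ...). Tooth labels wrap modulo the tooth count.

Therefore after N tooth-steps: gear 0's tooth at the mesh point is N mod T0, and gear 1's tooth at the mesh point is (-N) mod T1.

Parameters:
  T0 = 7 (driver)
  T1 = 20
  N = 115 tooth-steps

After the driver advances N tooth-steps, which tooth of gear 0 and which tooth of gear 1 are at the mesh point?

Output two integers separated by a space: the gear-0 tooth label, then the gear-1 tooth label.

Gear 0 (driver, T0=7): tooth at mesh = N mod T0
  115 = 16 * 7 + 3, so 115 mod 7 = 3
  gear 0 tooth = 3
Gear 1 (driven, T1=20): tooth at mesh = (-N) mod T1
  115 = 5 * 20 + 15, so 115 mod 20 = 15
  (-115) mod 20 = (-15) mod 20 = 20 - 15 = 5
Mesh after 115 steps: gear-0 tooth 3 meets gear-1 tooth 5

Answer: 3 5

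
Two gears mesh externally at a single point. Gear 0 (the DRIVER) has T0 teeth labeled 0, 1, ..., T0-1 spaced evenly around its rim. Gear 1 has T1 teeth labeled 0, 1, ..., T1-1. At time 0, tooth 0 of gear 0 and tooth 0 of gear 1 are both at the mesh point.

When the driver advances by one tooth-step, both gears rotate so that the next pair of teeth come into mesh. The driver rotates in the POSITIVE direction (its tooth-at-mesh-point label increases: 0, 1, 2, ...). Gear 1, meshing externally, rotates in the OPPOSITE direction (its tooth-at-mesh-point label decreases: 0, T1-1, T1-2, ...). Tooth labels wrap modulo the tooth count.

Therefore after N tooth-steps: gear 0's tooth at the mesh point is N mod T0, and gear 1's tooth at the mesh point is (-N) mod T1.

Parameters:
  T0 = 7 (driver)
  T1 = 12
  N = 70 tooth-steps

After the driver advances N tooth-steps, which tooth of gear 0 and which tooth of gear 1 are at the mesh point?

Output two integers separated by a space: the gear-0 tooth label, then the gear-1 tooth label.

Gear 0 (driver, T0=7): tooth at mesh = N mod T0
  70 = 10 * 7 + 0, so 70 mod 7 = 0
  gear 0 tooth = 0
Gear 1 (driven, T1=12): tooth at mesh = (-N) mod T1
  70 = 5 * 12 + 10, so 70 mod 12 = 10
  (-70) mod 12 = (-10) mod 12 = 12 - 10 = 2
Mesh after 70 steps: gear-0 tooth 0 meets gear-1 tooth 2

Answer: 0 2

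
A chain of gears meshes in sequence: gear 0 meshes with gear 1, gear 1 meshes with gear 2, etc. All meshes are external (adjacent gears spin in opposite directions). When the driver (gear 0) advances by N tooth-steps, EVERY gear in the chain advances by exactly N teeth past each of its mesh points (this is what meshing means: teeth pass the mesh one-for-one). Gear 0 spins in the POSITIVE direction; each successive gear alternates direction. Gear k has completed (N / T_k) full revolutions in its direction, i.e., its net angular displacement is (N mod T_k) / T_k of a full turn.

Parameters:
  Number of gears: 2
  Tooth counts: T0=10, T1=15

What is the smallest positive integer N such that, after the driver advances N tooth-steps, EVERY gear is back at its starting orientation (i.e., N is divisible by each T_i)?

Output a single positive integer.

Gear k returns to start when N is a multiple of T_k.
All gears at start simultaneously when N is a common multiple of [10, 15]; the smallest such N is lcm(10, 15).
Start: lcm = T0 = 10
Fold in T1=15: gcd(10, 15) = 5; lcm(10, 15) = 10 * 15 / 5 = 150 / 5 = 30
Full cycle length = 30

Answer: 30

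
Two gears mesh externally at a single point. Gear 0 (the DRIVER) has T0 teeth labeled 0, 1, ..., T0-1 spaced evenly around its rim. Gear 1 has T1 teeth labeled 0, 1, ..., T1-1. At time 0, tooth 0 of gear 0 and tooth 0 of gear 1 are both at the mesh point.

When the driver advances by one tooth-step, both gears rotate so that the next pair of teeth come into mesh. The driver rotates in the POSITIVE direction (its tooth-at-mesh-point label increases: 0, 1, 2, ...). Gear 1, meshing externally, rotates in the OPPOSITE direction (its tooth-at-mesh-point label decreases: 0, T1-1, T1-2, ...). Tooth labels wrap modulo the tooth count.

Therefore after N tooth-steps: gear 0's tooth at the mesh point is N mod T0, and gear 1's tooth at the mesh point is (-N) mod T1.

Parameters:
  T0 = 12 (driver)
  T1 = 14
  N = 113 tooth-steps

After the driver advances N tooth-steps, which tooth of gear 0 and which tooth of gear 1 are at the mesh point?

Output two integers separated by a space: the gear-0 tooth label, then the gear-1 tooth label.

Answer: 5 13

Derivation:
Gear 0 (driver, T0=12): tooth at mesh = N mod T0
  113 = 9 * 12 + 5, so 113 mod 12 = 5
  gear 0 tooth = 5
Gear 1 (driven, T1=14): tooth at mesh = (-N) mod T1
  113 = 8 * 14 + 1, so 113 mod 14 = 1
  (-113) mod 14 = (-1) mod 14 = 14 - 1 = 13
Mesh after 113 steps: gear-0 tooth 5 meets gear-1 tooth 13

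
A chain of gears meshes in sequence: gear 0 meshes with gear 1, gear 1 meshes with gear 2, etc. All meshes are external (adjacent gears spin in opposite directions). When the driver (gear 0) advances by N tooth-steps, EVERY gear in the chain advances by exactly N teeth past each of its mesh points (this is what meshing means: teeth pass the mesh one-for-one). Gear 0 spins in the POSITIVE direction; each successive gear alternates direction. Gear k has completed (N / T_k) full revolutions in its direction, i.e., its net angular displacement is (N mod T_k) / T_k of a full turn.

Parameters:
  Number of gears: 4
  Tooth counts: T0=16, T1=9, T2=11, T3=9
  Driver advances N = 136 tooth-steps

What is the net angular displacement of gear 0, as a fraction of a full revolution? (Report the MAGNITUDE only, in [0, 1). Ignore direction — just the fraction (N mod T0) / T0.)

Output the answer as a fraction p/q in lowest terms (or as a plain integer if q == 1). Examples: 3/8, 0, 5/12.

Answer: 1/2

Derivation:
Chain of 4 gears, tooth counts: [16, 9, 11, 9]
  gear 0: T0=16, direction=positive, advance = 136 mod 16 = 8 teeth = 8/16 turn
  gear 1: T1=9, direction=negative, advance = 136 mod 9 = 1 teeth = 1/9 turn
  gear 2: T2=11, direction=positive, advance = 136 mod 11 = 4 teeth = 4/11 turn
  gear 3: T3=9, direction=negative, advance = 136 mod 9 = 1 teeth = 1/9 turn
Gear 0: 136 mod 16 = 8
Fraction = 8 / 16 = 1/2 (gcd(8,16)=8) = 1/2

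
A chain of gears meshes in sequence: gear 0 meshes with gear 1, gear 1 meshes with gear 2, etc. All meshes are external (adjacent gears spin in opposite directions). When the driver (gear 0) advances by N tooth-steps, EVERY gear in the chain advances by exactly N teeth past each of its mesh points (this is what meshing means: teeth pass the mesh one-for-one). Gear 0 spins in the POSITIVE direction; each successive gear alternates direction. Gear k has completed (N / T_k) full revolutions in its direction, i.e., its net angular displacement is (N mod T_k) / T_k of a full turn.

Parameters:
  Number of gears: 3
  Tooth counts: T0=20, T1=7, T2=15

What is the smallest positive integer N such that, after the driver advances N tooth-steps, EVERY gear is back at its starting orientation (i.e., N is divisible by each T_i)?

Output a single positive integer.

Gear k returns to start when N is a multiple of T_k.
All gears at start simultaneously when N is a common multiple of [20, 7, 15]; the smallest such N is lcm(20, 7, 15).
Start: lcm = T0 = 20
Fold in T1=7: gcd(20, 7) = 1; lcm(20, 7) = 20 * 7 / 1 = 140 / 1 = 140
Fold in T2=15: gcd(140, 15) = 5; lcm(140, 15) = 140 * 15 / 5 = 2100 / 5 = 420
Full cycle length = 420

Answer: 420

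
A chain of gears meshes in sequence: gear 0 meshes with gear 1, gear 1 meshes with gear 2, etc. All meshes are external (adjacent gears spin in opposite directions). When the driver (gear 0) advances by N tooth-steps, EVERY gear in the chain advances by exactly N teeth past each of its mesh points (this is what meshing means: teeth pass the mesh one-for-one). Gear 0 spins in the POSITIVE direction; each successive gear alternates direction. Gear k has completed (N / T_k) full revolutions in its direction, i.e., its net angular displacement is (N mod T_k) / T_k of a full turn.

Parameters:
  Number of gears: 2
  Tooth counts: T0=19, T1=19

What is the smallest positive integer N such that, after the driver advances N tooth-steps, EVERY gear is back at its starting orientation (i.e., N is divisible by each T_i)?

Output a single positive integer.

Gear k returns to start when N is a multiple of T_k.
All gears at start simultaneously when N is a common multiple of [19, 19]; the smallest such N is lcm(19, 19).
Start: lcm = T0 = 19
Fold in T1=19: gcd(19, 19) = 19; lcm(19, 19) = 19 * 19 / 19 = 361 / 19 = 19
Full cycle length = 19

Answer: 19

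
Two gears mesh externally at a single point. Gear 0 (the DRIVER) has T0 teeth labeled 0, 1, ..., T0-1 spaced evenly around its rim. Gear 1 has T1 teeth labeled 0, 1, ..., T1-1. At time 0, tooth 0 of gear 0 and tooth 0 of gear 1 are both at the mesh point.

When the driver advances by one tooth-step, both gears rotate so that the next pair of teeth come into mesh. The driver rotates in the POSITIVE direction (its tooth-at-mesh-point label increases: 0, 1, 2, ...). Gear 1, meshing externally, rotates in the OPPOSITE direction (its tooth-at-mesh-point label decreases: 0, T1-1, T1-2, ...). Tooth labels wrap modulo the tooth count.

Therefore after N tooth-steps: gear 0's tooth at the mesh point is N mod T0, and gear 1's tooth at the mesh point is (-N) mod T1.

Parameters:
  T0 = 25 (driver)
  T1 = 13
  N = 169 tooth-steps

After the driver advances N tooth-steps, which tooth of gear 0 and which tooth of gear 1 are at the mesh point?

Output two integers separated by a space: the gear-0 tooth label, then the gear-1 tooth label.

Answer: 19 0

Derivation:
Gear 0 (driver, T0=25): tooth at mesh = N mod T0
  169 = 6 * 25 + 19, so 169 mod 25 = 19
  gear 0 tooth = 19
Gear 1 (driven, T1=13): tooth at mesh = (-N) mod T1
  169 = 13 * 13 + 0, so 169 mod 13 = 0
  (-169) mod 13 = 0
Mesh after 169 steps: gear-0 tooth 19 meets gear-1 tooth 0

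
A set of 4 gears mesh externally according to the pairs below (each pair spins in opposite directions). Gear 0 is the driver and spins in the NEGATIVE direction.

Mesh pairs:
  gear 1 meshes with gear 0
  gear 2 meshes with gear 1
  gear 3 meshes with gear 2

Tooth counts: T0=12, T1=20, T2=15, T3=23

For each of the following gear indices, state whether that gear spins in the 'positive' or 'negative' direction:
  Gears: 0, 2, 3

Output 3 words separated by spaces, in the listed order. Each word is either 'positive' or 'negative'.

Gear 0 (driver): negative (depth 0)
  gear 1: meshes with gear 0 -> depth 1 -> positive (opposite of gear 0)
  gear 2: meshes with gear 1 -> depth 2 -> negative (opposite of gear 1)
  gear 3: meshes with gear 2 -> depth 3 -> positive (opposite of gear 2)
Queried indices 0, 2, 3 -> negative, negative, positive

Answer: negative negative positive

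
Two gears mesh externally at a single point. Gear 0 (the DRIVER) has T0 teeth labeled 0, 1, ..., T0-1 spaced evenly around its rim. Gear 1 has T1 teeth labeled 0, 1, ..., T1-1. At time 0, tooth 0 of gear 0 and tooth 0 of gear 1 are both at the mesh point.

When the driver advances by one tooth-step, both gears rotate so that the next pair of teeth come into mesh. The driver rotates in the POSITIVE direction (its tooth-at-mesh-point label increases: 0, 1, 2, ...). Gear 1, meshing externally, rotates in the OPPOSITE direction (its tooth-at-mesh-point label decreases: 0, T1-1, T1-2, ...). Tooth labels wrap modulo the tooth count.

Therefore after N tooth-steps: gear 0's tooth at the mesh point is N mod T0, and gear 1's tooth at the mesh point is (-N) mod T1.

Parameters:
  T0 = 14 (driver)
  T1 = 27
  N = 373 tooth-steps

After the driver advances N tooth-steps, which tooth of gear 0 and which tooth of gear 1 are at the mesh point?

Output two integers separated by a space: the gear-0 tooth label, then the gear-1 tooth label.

Gear 0 (driver, T0=14): tooth at mesh = N mod T0
  373 = 26 * 14 + 9, so 373 mod 14 = 9
  gear 0 tooth = 9
Gear 1 (driven, T1=27): tooth at mesh = (-N) mod T1
  373 = 13 * 27 + 22, so 373 mod 27 = 22
  (-373) mod 27 = (-22) mod 27 = 27 - 22 = 5
Mesh after 373 steps: gear-0 tooth 9 meets gear-1 tooth 5

Answer: 9 5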